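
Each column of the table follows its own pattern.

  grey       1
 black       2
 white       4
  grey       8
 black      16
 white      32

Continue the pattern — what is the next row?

For the shade, repeats grey → black → white: grey, black, white, grey, black, white → grey.
Second component goes 1, 2, 4, 8, 16, 32 → 64 (×2 each step).
So the next row is grey  64.

grey  64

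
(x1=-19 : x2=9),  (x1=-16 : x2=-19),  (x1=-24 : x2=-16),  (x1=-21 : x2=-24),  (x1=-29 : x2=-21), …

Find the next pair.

X1: alternating steps +3, −8, +3, −8, …, so -19, -16, -24, -21, -29 → -26.
X2: always the previous value of the x1; 9, -19, -16, -24, -21 → -29.
So the next pair is (x1=-26 : x2=-29).

(x1=-26 : x2=-29)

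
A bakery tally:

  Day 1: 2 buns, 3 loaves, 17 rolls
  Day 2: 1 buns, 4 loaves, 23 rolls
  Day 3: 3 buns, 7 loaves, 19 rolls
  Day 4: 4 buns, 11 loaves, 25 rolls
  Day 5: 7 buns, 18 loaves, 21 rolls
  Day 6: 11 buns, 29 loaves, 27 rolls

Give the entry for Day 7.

Buns — each term is the sum of the two before it: 2, 1, 3, 4, 7, 11 → 18.
Loaves: 3, 4, 7, 11, 18, 29 → 47 (each term is the sum of the two before it).
For the rolls, alternating steps +6, −4, +6, −4, …: 17, 23, 19, 25, 21, 27 → 23.
So the next line is 18 buns, 47 loaves, 23 rolls.

18 buns, 47 loaves, 23 rolls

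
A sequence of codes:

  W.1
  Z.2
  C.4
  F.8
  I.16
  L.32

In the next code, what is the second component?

64

Letter goes W, Z, C, F, I, L → O (letters move forward 3 places in the alphabet, wrapping Z→A).
Second component: ×2 each step, so 1, 2, 4, 8, 16, 32 → 64.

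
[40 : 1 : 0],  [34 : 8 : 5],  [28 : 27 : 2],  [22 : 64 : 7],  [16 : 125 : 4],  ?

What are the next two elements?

[10 : 216 : 9], [4 : 343 : 6]

First value: −6 each step; 40, 34, 28, 22, 16 → 10 → 4.
Second value: perfect cubes: 1³, 2³, 3³, …; 1, 8, 27, 64, 125 → 216 → 343.
For the third value, alternating steps +5, −3, +5, −3, …: 0, 5, 2, 7, 4 → 9 → 6.
Putting the parts together: [10 : 216 : 9] and then [4 : 343 : 6].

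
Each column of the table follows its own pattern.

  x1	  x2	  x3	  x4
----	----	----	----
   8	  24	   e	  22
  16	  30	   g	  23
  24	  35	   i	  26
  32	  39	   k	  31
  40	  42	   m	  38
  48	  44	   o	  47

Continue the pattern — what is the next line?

For the column x1, +8 each step: 8, 16, 24, 32, 40, 48 → 56.
Column x2: differences are 6, 5, 4, … (decreasing by 1 each time), so 24, 30, 35, 39, 42, 44 → 45.
Column x3: e, g, i, k, m, o → q (letters move forward 2 places in the alphabet).
Column x4: differences are 1, 3, 5, … (increasing by 2 each time), so 22, 23, 26, 31, 38, 47 → 58.
Combining the parts gives 56  45  q  58.

56  45  q  58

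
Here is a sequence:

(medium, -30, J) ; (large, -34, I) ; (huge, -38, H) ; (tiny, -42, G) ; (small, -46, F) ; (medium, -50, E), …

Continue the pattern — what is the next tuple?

Size goes medium, large, huge, tiny, small, medium → large (repeats medium → large → huge → tiny → small).
Second entry: −4 each step; -30, -34, -38, -42, -46, -50 → -54.
Letter: letters move back 1 place in the alphabet; J, I, H, G, F, E → D.
Putting it together: (large, -54, D).

(large, -54, D)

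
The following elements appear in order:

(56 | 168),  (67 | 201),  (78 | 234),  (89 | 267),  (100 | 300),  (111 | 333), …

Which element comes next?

First coordinate: +11 each step; 56, 67, 78, 89, 100, 111 → 122.
Second coordinate: 168, 201, 234, 267, 300, 333 → 366 (always 3 × the first coordinate).
Putting it together: (122 | 366).

(122 | 366)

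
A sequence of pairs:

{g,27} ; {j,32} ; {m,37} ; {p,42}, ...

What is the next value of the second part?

47

Letter goes g, j, m, p → s (letters move forward 3 places in the alphabet).
Second part: +5 each step; 27, 32, 37, 42 → 47.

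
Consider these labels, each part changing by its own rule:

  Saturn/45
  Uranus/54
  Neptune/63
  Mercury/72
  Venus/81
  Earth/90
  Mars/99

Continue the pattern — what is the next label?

Jupiter/108

Planet: Saturn, Uranus, Neptune, Mercury, Venus, Earth, Mars → Jupiter (runs through the planets Mercury→Neptune).
Second component: +9 each step, so 45, 54, 63, 72, 81, 90, 99 → 108.
Combining the parts gives Jupiter/108.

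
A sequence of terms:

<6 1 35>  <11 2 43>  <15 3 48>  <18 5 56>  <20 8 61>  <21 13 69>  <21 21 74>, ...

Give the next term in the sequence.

For the first value, differences are 5, 4, 3, … (decreasing by 1 each time): 6, 11, 15, 18, 20, 21, 21 → 20.
Second value: each term is the sum of the two before it; 1, 2, 3, 5, 8, 13, 21 → 34.
Third value: 35, 43, 48, 56, 61, 69, 74 → 82 (alternating steps +8, +5, +8, +5, …).
Putting it together: <20 34 82>.

<20 34 82>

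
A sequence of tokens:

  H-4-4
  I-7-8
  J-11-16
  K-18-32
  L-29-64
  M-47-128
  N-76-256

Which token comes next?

O-123-512

Letter: letters move forward 1 place in the alphabet; H, I, J, K, L, M, N → O.
Second component: each term is the sum of the two before it, so 4, 7, 11, 18, 29, 47, 76 → 123.
Third component: ×2 each step, so 4, 8, 16, 32, 64, 128, 256 → 512.
Combining the parts gives O-123-512.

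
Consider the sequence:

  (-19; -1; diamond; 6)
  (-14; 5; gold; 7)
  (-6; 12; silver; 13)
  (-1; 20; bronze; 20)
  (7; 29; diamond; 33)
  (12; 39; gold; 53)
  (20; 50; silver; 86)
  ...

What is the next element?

(25; 62; bronze; 139)

First part goes -19, -14, -6, -1, 7, 12, 20 → 25 (alternating steps +5, +8, +5, +8, …).
Second part: differences are 6, 7, 8, … (increasing by 1 each time), so -1, 5, 12, 20, 29, 39, 50 → 62.
Rank: diamond, gold, silver, bronze, diamond, gold, silver → bronze (repeats diamond → gold → silver → bronze).
Fourth part: 6, 7, 13, 20, 33, 53, 86 → 139 (each term is the sum of the two before it).
So the next element is (25; 62; bronze; 139).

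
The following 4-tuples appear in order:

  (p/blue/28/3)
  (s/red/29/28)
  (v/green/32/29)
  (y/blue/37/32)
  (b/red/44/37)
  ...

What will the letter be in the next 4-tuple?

Letter — letters move forward 3 places in the alphabet, wrapping Z→A: p, s, v, y, b → e.

e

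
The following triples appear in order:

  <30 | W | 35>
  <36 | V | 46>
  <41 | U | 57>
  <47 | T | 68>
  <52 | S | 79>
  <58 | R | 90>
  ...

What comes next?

First value: alternating steps +6, +5, +6, +5, …, so 30, 36, 41, 47, 52, 58 → 63.
Letter goes W, V, U, T, S, R → Q (letters move back 1 place in the alphabet).
Third value: +11 each step, so 35, 46, 57, 68, 79, 90 → 101.
Putting it together: <63 | Q | 101>.

<63 | Q | 101>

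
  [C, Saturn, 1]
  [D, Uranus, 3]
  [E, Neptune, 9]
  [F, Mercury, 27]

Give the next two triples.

For the letter, letters move forward 1 place in the alphabet: C, D, E, F → G → H.
Planet: Saturn, Uranus, Neptune, Mercury → Venus → Earth (runs through the planets Mercury→Neptune).
Third value: ×3 each step; 1, 3, 9, 27 → 81 → 243.
Putting the parts together: [G, Venus, 81] and then [H, Earth, 243].

[G, Venus, 81], [H, Earth, 243]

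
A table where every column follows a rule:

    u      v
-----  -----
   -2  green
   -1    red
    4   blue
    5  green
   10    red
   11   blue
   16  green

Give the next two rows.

Column u: alternating steps +1, +5, +1, +5, …, so -2, -1, 4, 5, 10, 11, 16 → 17 → 22.
For the column v, repeats green → red → blue: green, red, blue, green, red, blue, green → red → blue.
So the next two rows are 17  red and 22  blue.

17  red; 22  blue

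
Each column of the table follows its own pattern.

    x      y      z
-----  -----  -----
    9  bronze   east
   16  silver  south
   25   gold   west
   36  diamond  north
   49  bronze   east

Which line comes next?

For the column x, perfect squares: 3², 4², 5², …: 9, 16, 25, 36, 49 → 64.
Column y: repeats bronze → silver → gold → diamond, so bronze, silver, gold, diamond, bronze → silver.
Column z goes east, south, west, north, east → south (repeats east → south → west → north).
Combining the parts gives 64  silver  south.

64  silver  south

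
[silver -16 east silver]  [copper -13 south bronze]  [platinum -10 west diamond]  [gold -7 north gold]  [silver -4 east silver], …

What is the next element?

[copper -1 south bronze]

Metal: repeats silver → copper → platinum → gold, so silver, copper, platinum, gold, silver → copper.
Second value: +3 each step; -16, -13, -10, -7, -4 → -1.
Direction: repeats east → south → west → north; east, south, west, north, east → south.
For the rank, repeats silver → bronze → diamond → gold: silver, bronze, diamond, gold, silver → bronze.
Combining the parts gives [copper -1 south bronze].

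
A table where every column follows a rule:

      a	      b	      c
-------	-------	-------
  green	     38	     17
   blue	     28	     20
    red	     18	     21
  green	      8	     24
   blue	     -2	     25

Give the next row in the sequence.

red  -12  28

Column a: green, blue, red, green, blue → red (repeats green → blue → red).
Column b: −10 each step, so 38, 28, 18, 8, -2 → -12.
Column c — alternating steps +3, +1, +3, +1, …: 17, 20, 21, 24, 25 → 28.
Putting it together: red  -12  28.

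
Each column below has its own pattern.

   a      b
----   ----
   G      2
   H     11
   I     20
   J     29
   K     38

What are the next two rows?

Column a: G, H, I, J, K → L → M (letters move forward 1 place in the alphabet).
Column b goes 2, 11, 20, 29, 38 → 47 → 56 (+9 each step).
Putting the parts together: L  47 and then M  56.

L  47; M  56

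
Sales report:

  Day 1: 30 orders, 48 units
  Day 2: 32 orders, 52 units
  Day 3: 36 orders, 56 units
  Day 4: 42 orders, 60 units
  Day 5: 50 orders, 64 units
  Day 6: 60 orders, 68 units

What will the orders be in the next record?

Orders: differences are 2, 4, 6, … (increasing by 2 each time), so 30, 32, 36, 42, 50, 60 → 72.

72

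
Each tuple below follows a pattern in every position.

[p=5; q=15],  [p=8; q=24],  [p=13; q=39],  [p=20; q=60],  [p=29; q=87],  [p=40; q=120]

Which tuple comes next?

[p=53; q=159]

For the p, differences are 3, 5, 7, … (increasing by 2 each time): 5, 8, 13, 20, 29, 40 → 53.
Q: always 3 × the p; 15, 24, 39, 60, 87, 120 → 159.
Putting it together: [p=53; q=159].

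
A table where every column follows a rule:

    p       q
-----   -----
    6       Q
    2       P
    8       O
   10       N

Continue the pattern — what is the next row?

18  M

For the column p, each term is the sum of the two before it: 6, 2, 8, 10 → 18.
Column q goes Q, P, O, N → M (letters move back 1 place in the alphabet).
Putting it together: 18  M.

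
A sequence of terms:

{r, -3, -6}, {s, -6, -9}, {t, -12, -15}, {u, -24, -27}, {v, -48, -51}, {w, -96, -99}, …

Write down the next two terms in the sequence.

{x, -192, -195}, {y, -384, -387}

For the letter, letters move forward 1 place in the alphabet: r, s, t, u, v, w → x → y.
For the second component, ×2 each step: -3, -6, -12, -24, -48, -96 → -192 → -384.
Third component — always 3 less than the second component: -6, -9, -15, -27, -51, -99 → -195 → -387.
Putting the parts together: {x, -192, -195} and then {y, -384, -387}.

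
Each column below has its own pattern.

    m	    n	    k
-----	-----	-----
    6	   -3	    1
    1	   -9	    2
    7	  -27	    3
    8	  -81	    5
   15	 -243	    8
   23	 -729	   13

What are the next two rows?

For the column m, each term is the sum of the two before it: 6, 1, 7, 8, 15, 23 → 38 → 61.
For the column n, ×3 each step: -3, -9, -27, -81, -243, -729 → -2187 → -6561.
Column k: 1, 2, 3, 5, 8, 13 → 21 → 34 (each term is the sum of the two before it).
Putting the parts together: 38  -2187  21 and then 61  -6561  34.

38  -2187  21; 61  -6561  34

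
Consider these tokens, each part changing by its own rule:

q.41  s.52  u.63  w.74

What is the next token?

y.85

Letter: letters move forward 2 places in the alphabet; q, s, u, w → y.
Second component: +11 each step; 41, 52, 63, 74 → 85.
Putting it together: y.85.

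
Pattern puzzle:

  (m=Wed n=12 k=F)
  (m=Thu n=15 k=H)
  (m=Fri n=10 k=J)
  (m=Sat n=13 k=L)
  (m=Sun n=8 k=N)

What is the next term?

(m=Mon n=11 k=P)

For the m, runs through the weekdays Mon→Sun: Wed, Thu, Fri, Sat, Sun → Mon.
For the n, alternating steps +3, −5, +3, −5, …: 12, 15, 10, 13, 8 → 11.
K: letters move forward 2 places in the alphabet; F, H, J, L, N → P.
So the next term is (m=Mon n=11 k=P).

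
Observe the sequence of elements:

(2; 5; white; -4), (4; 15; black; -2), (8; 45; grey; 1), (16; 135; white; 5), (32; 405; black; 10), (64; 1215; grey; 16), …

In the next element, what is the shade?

Shade: repeats white → black → grey; white, black, grey, white, black, grey → white.

white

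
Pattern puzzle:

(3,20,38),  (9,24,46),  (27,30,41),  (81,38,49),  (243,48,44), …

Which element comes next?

(729,60,52)

First entry: ×3 each step, so 3, 9, 27, 81, 243 → 729.
For the second entry, differences are 4, 6, 8, … (increasing by 2 each time): 20, 24, 30, 38, 48 → 60.
Third entry: alternating steps +8, −5, +8, −5, …; 38, 46, 41, 49, 44 → 52.
Putting it together: (729,60,52).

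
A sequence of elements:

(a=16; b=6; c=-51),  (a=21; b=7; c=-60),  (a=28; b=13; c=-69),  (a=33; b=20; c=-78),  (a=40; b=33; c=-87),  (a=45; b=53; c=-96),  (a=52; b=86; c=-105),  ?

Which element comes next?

(a=57; b=139; c=-114)

For the a, alternating steps +5, +7, +5, +7, …: 16, 21, 28, 33, 40, 45, 52 → 57.
For the b, each term is the sum of the two before it: 6, 7, 13, 20, 33, 53, 86 → 139.
C — −9 each step: -51, -60, -69, -78, -87, -96, -105 → -114.
Combining the parts gives (a=57; b=139; c=-114).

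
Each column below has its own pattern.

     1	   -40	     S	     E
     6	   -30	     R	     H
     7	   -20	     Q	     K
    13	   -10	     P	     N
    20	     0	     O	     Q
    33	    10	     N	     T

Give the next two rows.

53  20  M  W; 86  30  L  Z

First component: each term is the sum of the two before it; 1, 6, 7, 13, 20, 33 → 53 → 86.
Second component goes -40, -30, -20, -10, 0, 10 → 20 → 30 (+10 each step).
First letter — letters move back 1 place in the alphabet: S, R, Q, P, O, N → M → L.
Second letter: letters move forward 3 places in the alphabet; E, H, K, N, Q, T → W → Z.
So the next two rows are 53  20  M  W and 86  30  L  Z.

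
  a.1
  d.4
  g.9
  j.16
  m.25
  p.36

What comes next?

Letter: letters move forward 3 places in the alphabet; a, d, g, j, m, p → s.
Second component goes 1, 4, 9, 16, 25, 36 → 49 (perfect squares: 1², 2², 3², …).
Combining the parts gives s.49.

s.49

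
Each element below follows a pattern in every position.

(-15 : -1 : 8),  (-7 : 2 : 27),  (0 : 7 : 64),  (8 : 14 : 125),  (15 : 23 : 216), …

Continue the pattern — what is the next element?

First part: alternating steps +8, +7, +8, +7, …; -15, -7, 0, 8, 15 → 23.
For the second part, differences are 3, 5, 7, … (increasing by 2 each time): -1, 2, 7, 14, 23 → 34.
For the third part, perfect cubes: 2³, 3³, 4³, …: 8, 27, 64, 125, 216 → 343.
So the next element is (23 : 34 : 343).

(23 : 34 : 343)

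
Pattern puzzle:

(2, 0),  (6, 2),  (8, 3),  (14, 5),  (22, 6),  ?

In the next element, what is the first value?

36

First value goes 2, 6, 8, 14, 22 → 36 (each term is the sum of the two before it).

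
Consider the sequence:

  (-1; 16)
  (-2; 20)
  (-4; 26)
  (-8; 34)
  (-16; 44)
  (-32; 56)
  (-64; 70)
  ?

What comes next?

First value: ×2 each step, so -1, -2, -4, -8, -16, -32, -64 → -128.
Second value: differences are 4, 6, 8, … (increasing by 2 each time), so 16, 20, 26, 34, 44, 56, 70 → 86.
Putting it together: (-128; 86).

(-128; 86)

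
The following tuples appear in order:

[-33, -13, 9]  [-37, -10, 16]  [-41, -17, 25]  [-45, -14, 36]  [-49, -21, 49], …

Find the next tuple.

First slot: -33, -37, -41, -45, -49 → -53 (−4 each step).
Second slot: alternating steps +3, −7, +3, −7, …; -13, -10, -17, -14, -21 → -18.
Third slot: perfect squares: 3², 4², 5², …, so 9, 16, 25, 36, 49 → 64.
Putting it together: [-53, -18, 64].

[-53, -18, 64]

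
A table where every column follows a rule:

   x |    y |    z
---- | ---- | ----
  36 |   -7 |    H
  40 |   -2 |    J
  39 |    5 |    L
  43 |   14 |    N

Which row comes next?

42  25  P

Column x goes 36, 40, 39, 43 → 42 (alternating steps +4, −1, +4, −1, …).
Column y: -7, -2, 5, 14 → 25 (differences are 5, 7, 9, … (increasing by 2 each time)).
Column z: letters move forward 2 places in the alphabet; H, J, L, N → P.
So the next row is 42  25  P.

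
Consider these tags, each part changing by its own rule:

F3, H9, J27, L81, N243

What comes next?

Letter: letters move forward 2 places in the alphabet, so F, H, J, L, N → P.
Second component: ×3 each step, so 3, 9, 27, 81, 243 → 729.
So the next tag is P729.

P729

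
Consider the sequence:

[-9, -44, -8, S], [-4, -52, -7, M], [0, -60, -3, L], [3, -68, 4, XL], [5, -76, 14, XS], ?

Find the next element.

First component goes -9, -4, 0, 3, 5 → 6 (differences are 5, 4, 3, … (decreasing by 1 each time)).
For the second component, −8 each step: -44, -52, -60, -68, -76 → -84.
Third component: -8, -7, -3, 4, 14 → 27 (differences are 1, 4, 7, … (increasing by 3 each time)).
Size: S, M, L, XL, XS → S (runs through clothing sizes XS→XL).
So the next element is [6, -84, 27, S].

[6, -84, 27, S]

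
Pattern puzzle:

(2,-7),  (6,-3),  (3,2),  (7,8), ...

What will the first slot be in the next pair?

4

For the first slot, alternating steps +4, −3, +4, −3, …: 2, 6, 3, 7 → 4.
Second slot: -7, -3, 2, 8 → 15 (differences are 4, 5, 6, … (increasing by 1 each time)).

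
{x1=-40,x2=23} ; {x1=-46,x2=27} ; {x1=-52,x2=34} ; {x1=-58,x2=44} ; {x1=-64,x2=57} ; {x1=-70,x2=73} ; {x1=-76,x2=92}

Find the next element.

X1: -40, -46, -52, -58, -64, -70, -76 → -82 (−6 each step).
X2 goes 23, 27, 34, 44, 57, 73, 92 → 114 (differences are 4, 7, 10, … (increasing by 3 each time)).
Putting it together: {x1=-82,x2=114}.

{x1=-82,x2=114}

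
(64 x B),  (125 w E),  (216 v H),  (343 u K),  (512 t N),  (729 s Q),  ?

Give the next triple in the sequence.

First entry — perfect cubes: 4³, 5³, 6³, …: 64, 125, 216, 343, 512, 729 → 1000.
For the first letter, letters move back 1 place in the alphabet: x, w, v, u, t, s → r.
Second letter goes B, E, H, K, N, Q → T (letters move forward 3 places in the alphabet).
Combining the parts gives (1000 r T).

(1000 r T)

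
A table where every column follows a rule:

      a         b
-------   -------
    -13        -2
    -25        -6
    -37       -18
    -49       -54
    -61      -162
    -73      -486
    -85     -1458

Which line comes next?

-97  -4374

Column a: −12 each step; -13, -25, -37, -49, -61, -73, -85 → -97.
For the column b, ×3 each step: -2, -6, -18, -54, -162, -486, -1458 → -4374.
Combining the parts gives -97  -4374.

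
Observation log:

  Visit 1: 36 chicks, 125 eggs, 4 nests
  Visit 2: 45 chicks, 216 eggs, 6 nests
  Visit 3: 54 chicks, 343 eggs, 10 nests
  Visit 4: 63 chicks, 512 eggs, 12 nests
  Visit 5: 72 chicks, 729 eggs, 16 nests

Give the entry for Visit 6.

81 chicks, 1000 eggs, 18 nests

Chicks goes 36, 45, 54, 63, 72 → 81 (+9 each step).
Eggs — perfect cubes: 5³, 6³, 7³, …: 125, 216, 343, 512, 729 → 1000.
Nests: alternating steps +2, +4, +2, +4, …, so 4, 6, 10, 12, 16 → 18.
Putting it together: 81 chicks, 1000 eggs, 18 nests.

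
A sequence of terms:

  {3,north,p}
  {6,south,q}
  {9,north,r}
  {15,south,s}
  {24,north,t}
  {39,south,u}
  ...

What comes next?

First coordinate goes 3, 6, 9, 15, 24, 39 → 63 (each term is the sum of the two before it).
Direction goes north, south, north, south, north, south → north (alternates north ↔ south).
For the letter, letters move forward 1 place in the alphabet: p, q, r, s, t, u → v.
Putting it together: {63,north,v}.

{63,north,v}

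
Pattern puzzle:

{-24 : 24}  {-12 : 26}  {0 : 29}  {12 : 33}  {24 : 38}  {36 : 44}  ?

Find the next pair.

First slot: +12 each step, so -24, -12, 0, 12, 24, 36 → 48.
Second slot goes 24, 26, 29, 33, 38, 44 → 51 (differences are 2, 3, 4, … (increasing by 1 each time)).
So the next pair is {48 : 51}.

{48 : 51}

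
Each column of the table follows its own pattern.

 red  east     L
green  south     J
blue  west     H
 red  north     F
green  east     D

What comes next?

For the colour, repeats red → green → blue: red, green, blue, red, green → blue.
Direction goes east, south, west, north, east → south (repeats east → south → west → north).
Letter: L, J, H, F, D → B (letters move back 2 places in the alphabet).
Combining the parts gives blue  south  B.

blue  south  B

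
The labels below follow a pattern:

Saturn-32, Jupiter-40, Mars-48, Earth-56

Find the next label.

Venus-64

Planet: runs backward through the planets Mercury→Neptune; Saturn, Jupiter, Mars, Earth → Venus.
Second component: 32, 40, 48, 56 → 64 (+8 each step).
Putting it together: Venus-64.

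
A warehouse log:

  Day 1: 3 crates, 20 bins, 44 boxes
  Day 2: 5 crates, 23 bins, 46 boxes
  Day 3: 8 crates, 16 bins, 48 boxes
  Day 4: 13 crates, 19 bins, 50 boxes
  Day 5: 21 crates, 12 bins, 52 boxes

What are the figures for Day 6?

For the crates, each term is the sum of the two before it: 3, 5, 8, 13, 21 → 34.
Bins: 20, 23, 16, 19, 12 → 15 (alternating steps +3, −7, +3, −7, …).
Boxes: +2 each step; 44, 46, 48, 50, 52 → 54.
So the next line is 34 crates, 15 bins, 54 boxes.

34 crates, 15 bins, 54 boxes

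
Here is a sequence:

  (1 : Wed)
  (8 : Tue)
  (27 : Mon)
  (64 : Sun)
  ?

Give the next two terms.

First part: perfect cubes: 1³, 2³, 3³, …, so 1, 8, 27, 64 → 125 → 216.
Day goes Wed, Tue, Mon, Sun → Sat → Fri (runs backward through the weekdays Mon→Sun).
Putting the parts together: (125 : Sat) and then (216 : Fri).

(125 : Sat), (216 : Fri)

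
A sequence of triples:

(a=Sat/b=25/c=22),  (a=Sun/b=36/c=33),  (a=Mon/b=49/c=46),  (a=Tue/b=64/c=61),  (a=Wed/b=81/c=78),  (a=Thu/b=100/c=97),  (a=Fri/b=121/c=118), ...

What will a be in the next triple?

A — runs through the weekdays Mon→Sun: Sat, Sun, Mon, Tue, Wed, Thu, Fri → Sat.

Sat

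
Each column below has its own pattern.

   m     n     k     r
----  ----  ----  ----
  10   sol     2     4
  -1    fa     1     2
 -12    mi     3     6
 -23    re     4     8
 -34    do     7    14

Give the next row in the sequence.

-45  ti  11  22

Column m: −11 each step, so 10, -1, -12, -23, -34 → -45.
For the column n, runs backward through the solfège scale do→ti: sol, fa, mi, re, do → ti.
Column k — each term is the sum of the two before it: 2, 1, 3, 4, 7 → 11.
Column r: always 2 × the column k; 4, 2, 6, 8, 14 → 22.
So the next row is -45  ti  11  22.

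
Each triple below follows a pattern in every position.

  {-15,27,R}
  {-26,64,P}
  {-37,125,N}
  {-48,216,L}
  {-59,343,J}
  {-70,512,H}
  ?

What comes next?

{-81,729,F}

First component: −11 each step; -15, -26, -37, -48, -59, -70 → -81.
Second component: perfect cubes: 3³, 4³, 5³, …; 27, 64, 125, 216, 343, 512 → 729.
Letter goes R, P, N, L, J, H → F (letters move back 2 places in the alphabet).
Combining the parts gives {-81,729,F}.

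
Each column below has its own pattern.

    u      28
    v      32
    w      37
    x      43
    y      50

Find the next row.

Letter: letters move forward 1 place in the alphabet; u, v, w, x, y → z.
Second component: 28, 32, 37, 43, 50 → 58 (differences are 4, 5, 6, … (increasing by 1 each time)).
Combining the parts gives z  58.

z  58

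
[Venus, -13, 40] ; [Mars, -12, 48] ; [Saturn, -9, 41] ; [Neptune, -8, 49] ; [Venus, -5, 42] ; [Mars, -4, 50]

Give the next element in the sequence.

Planet — repeats Venus → Mars → Saturn → Neptune: Venus, Mars, Saturn, Neptune, Venus, Mars → Saturn.
Second part goes -13, -12, -9, -8, -5, -4 → -1 (alternating steps +1, +3, +1, +3, …).
Third part goes 40, 48, 41, 49, 42, 50 → 43 (alternating steps +8, −7, +8, −7, …).
Combining the parts gives [Saturn, -1, 43].

[Saturn, -1, 43]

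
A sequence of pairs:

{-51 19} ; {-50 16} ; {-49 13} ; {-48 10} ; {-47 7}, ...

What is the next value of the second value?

4

Second value — −3 each step: 19, 16, 13, 10, 7 → 4.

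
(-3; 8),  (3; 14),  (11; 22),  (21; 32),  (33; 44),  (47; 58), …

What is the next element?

(63; 74)

First entry: -3, 3, 11, 21, 33, 47 → 63 (differences are 6, 8, 10, … (increasing by 2 each time)).
Second entry goes 8, 14, 22, 32, 44, 58 → 74 (always 11 more than the first entry).
Combining the parts gives (63; 74).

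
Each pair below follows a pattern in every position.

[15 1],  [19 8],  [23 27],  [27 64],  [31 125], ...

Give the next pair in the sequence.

[35 216]

First component: +4 each step; 15, 19, 23, 27, 31 → 35.
Second component: perfect cubes: 1³, 2³, 3³, …; 1, 8, 27, 64, 125 → 216.
Putting it together: [35 216].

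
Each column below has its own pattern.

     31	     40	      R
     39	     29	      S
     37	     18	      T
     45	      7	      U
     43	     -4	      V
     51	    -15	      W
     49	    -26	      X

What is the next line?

57  -37  Y

First component — alternating steps +8, −2, +8, −2, …: 31, 39, 37, 45, 43, 51, 49 → 57.
For the second component, −11 each step: 40, 29, 18, 7, -4, -15, -26 → -37.
Letter: letters move forward 1 place in the alphabet, so R, S, T, U, V, W, X → Y.
Putting it together: 57  -37  Y.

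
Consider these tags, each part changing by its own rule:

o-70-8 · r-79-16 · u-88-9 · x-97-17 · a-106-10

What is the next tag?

Letter: o, r, u, x, a → d (letters move forward 3 places in the alphabet, wrapping Z→A).
Second component goes 70, 79, 88, 97, 106 → 115 (+9 each step).
Third component — alternating steps +8, −7, +8, −7, …: 8, 16, 9, 17, 10 → 18.
Combining the parts gives d-115-18.

d-115-18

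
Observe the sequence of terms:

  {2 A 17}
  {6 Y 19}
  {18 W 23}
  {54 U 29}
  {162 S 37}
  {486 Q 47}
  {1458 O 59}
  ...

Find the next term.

{4374 M 73}

First coordinate goes 2, 6, 18, 54, 162, 486, 1458 → 4374 (×3 each step).
Letter goes A, Y, W, U, S, Q, O → M (letters move back 2 places in the alphabet, wrapping A→Z).
Third coordinate: differences are 2, 4, 6, … (increasing by 2 each time), so 17, 19, 23, 29, 37, 47, 59 → 73.
Combining the parts gives {4374 M 73}.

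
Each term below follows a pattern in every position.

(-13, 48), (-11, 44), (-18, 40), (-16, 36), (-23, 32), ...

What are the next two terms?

First component: -13, -11, -18, -16, -23 → -21 → -28 (alternating steps +2, −7, +2, −7, …).
Second component: −4 each step; 48, 44, 40, 36, 32 → 28 → 24.
Putting the parts together: (-21, 28) and then (-28, 24).

(-21, 28), (-28, 24)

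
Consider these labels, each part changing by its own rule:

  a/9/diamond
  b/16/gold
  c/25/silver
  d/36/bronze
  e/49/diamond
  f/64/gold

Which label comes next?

g/81/silver

Letter — letters move forward 1 place in the alphabet: a, b, c, d, e, f → g.
For the second component, perfect squares: 3², 4², 5², …: 9, 16, 25, 36, 49, 64 → 81.
Rank: repeats diamond → gold → silver → bronze, so diamond, gold, silver, bronze, diamond, gold → silver.
So the next label is g/81/silver.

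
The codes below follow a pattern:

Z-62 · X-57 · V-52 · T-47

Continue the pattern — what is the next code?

Letter: Z, X, V, T → R (letters move back 2 places in the alphabet).
For the second component, −5 each step: 62, 57, 52, 47 → 42.
Putting it together: R-42.

R-42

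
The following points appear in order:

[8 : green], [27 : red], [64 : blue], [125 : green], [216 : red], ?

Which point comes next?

First coordinate: perfect cubes: 2³, 3³, 4³, …; 8, 27, 64, 125, 216 → 343.
Colour: repeats green → red → blue; green, red, blue, green, red → blue.
Putting it together: [343 : blue].

[343 : blue]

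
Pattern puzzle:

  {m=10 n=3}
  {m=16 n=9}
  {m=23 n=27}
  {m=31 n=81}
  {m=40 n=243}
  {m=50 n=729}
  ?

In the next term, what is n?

2187

N: ×3 each step; 3, 9, 27, 81, 243, 729 → 2187.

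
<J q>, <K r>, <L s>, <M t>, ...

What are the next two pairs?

<N u>, <O v>

First letter: letters move forward 1 place in the alphabet; J, K, L, M → N → O.
Second letter: q, r, s, t → u → v (letters move forward 1 place in the alphabet).
Putting the parts together: <N u> and then <O v>.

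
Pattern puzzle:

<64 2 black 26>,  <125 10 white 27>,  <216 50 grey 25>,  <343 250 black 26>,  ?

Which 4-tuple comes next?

<512 1250 white 24>

First entry: perfect cubes: 4³, 5³, 6³, …; 64, 125, 216, 343 → 512.
Second entry goes 2, 10, 50, 250 → 1250 (×5 each step).
Shade goes black, white, grey, black → white (repeats black → white → grey).
Fourth entry: alternating steps +1, −2, +1, −2, …, so 26, 27, 25, 26 → 24.
So the next 4-tuple is <512 1250 white 24>.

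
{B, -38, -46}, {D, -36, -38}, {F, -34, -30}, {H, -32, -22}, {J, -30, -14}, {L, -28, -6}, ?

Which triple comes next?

{N, -26, 2}

Letter: letters move forward 2 places in the alphabet, so B, D, F, H, J, L → N.
Second entry: -38, -36, -34, -32, -30, -28 → -26 (+2 each step).
Third entry: +8 each step; -46, -38, -30, -22, -14, -6 → 2.
Putting it together: {N, -26, 2}.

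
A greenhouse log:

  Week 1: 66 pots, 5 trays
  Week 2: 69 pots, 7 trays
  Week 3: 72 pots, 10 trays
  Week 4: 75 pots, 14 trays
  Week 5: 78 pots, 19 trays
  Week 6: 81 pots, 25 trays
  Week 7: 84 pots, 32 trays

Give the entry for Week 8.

87 pots, 40 trays

Pots: +3 each step, so 66, 69, 72, 75, 78, 81, 84 → 87.
Trays goes 5, 7, 10, 14, 19, 25, 32 → 40 (differences are 2, 3, 4, … (increasing by 1 each time)).
So the next row is 87 pots, 40 trays.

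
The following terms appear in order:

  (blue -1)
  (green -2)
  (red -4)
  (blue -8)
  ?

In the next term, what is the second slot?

Second slot: ×2 each step; -1, -2, -4, -8 → -16.

-16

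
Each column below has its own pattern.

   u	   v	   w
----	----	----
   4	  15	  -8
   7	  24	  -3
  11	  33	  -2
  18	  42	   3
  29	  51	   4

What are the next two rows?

47  60  9; 76  69  10

Column u: each term is the sum of the two before it; 4, 7, 11, 18, 29 → 47 → 76.
Column v — +9 each step: 15, 24, 33, 42, 51 → 60 → 69.
Column w: -8, -3, -2, 3, 4 → 9 → 10 (alternating steps +5, +1, +5, +1, …).
Putting the parts together: 47  60  9 and then 76  69  10.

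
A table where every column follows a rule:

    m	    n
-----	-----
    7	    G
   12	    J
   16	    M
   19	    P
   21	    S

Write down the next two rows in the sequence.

Column m goes 7, 12, 16, 19, 21 → 22 → 22 (differences are 5, 4, 3, … (decreasing by 1 each time)).
Column n: G, J, M, P, S → V → Y (letters move forward 3 places in the alphabet).
Putting the parts together: 22  V and then 22  Y.

22  V; 22  Y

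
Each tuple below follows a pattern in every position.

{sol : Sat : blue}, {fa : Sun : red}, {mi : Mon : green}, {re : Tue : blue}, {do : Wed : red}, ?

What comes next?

Note: runs backward through the solfège scale do→ti, so sol, fa, mi, re, do → ti.
Day: runs through the weekdays Mon→Sun; Sat, Sun, Mon, Tue, Wed → Thu.
Colour goes blue, red, green, blue, red → green (repeats blue → red → green).
Putting it together: {ti : Thu : green}.

{ti : Thu : green}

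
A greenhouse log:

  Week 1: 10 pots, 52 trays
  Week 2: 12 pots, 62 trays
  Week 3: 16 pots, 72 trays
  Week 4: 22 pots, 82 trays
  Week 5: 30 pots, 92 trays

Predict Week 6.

40 pots, 102 trays

Pots — differences are 2, 4, 6, … (increasing by 2 each time): 10, 12, 16, 22, 30 → 40.
Trays — +10 each step: 52, 62, 72, 82, 92 → 102.
Combining the parts gives 40 pots, 102 trays.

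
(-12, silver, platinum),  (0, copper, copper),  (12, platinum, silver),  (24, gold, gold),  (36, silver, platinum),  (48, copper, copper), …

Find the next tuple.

(60, platinum, silver)

First slot goes -12, 0, 12, 24, 36, 48 → 60 (+12 each step).
First metal — repeats silver → copper → platinum → gold: silver, copper, platinum, gold, silver, copper → platinum.
Second metal goes platinum, copper, silver, gold, platinum, copper → silver (repeats platinum → copper → silver → gold).
Combining the parts gives (60, platinum, silver).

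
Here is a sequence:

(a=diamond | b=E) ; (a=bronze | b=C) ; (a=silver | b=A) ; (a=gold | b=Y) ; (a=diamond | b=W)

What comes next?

For the a, repeats diamond → bronze → silver → gold: diamond, bronze, silver, gold, diamond → bronze.
B — letters move back 2 places in the alphabet, wrapping A→Z: E, C, A, Y, W → U.
Combining the parts gives (a=bronze | b=U).

(a=bronze | b=U)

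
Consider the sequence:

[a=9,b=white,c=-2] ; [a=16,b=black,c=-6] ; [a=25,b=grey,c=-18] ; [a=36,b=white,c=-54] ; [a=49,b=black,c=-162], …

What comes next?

A — perfect squares: 3², 4², 5², …: 9, 16, 25, 36, 49 → 64.
B — repeats white → black → grey: white, black, grey, white, black → grey.
C goes -2, -6, -18, -54, -162 → -486 (×3 each step).
Putting it together: [a=64,b=grey,c=-486].

[a=64,b=grey,c=-486]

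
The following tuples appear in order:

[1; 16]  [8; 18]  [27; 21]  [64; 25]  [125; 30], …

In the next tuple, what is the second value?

36

First value: perfect cubes: 1³, 2³, 3³, …; 1, 8, 27, 64, 125 → 216.
For the second value, differences are 2, 3, 4, … (increasing by 1 each time): 16, 18, 21, 25, 30 → 36.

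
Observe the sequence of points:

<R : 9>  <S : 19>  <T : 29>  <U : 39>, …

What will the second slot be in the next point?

Second slot: +10 each step, so 9, 19, 29, 39 → 49.

49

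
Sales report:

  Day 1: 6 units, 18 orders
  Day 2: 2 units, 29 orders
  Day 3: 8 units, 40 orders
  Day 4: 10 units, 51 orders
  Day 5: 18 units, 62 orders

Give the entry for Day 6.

Units — each term is the sum of the two before it: 6, 2, 8, 10, 18 → 28.
Orders goes 18, 29, 40, 51, 62 → 73 (+11 each step).
Putting it together: 28 units, 73 orders.

28 units, 73 orders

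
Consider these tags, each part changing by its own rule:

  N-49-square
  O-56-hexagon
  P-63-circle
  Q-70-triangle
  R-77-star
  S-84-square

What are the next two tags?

Letter goes N, O, P, Q, R, S → T → U (letters move forward 1 place in the alphabet).
Second component: +7 each step, so 49, 56, 63, 70, 77, 84 → 91 → 98.
Shape: repeats square → hexagon → circle → triangle → star, so square, hexagon, circle, triangle, star, square → hexagon → circle.
So the next two tags are T-91-hexagon and U-98-circle.

T-91-hexagon then U-98-circle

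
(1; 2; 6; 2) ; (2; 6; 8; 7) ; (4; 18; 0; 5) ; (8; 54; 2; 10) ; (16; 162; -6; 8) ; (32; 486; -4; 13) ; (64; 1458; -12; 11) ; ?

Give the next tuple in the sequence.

(128; 4374; -10; 16)

First part: ×2 each step, so 1, 2, 4, 8, 16, 32, 64 → 128.
For the second part, ×3 each step: 2, 6, 18, 54, 162, 486, 1458 → 4374.
For the third part, alternating steps +2, −8, +2, −8, …: 6, 8, 0, 2, -6, -4, -12 → -10.
For the fourth part, alternating steps +5, −2, +5, −2, …: 2, 7, 5, 10, 8, 13, 11 → 16.
Putting it together: (128; 4374; -10; 16).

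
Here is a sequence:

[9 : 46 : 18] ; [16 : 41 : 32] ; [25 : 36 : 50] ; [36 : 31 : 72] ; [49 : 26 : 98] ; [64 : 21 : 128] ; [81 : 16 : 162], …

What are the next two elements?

[100 : 11 : 200], [121 : 6 : 242]

First slot: perfect squares: 3², 4², 5², …; 9, 16, 25, 36, 49, 64, 81 → 100 → 121.
For the second slot, −5 each step: 46, 41, 36, 31, 26, 21, 16 → 11 → 6.
Third slot: always 2 × the first slot; 18, 32, 50, 72, 98, 128, 162 → 200 → 242.
Putting the parts together: [100 : 11 : 200] and then [121 : 6 : 242].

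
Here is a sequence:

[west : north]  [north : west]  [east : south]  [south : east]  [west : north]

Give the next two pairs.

[north : west], [east : south]

For the first direction, repeats west → north → east → south: west, north, east, south, west → north → east.
Second direction: repeats north → west → south → east; north, west, south, east, north → west → south.
Putting the parts together: [north : west] and then [east : south].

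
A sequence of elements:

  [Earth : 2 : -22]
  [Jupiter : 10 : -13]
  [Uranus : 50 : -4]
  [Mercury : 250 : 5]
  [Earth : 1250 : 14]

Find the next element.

Planet — repeats Earth → Jupiter → Uranus → Mercury: Earth, Jupiter, Uranus, Mercury, Earth → Jupiter.
Second component: ×5 each step, so 2, 10, 50, 250, 1250 → 6250.
Third component goes -22, -13, -4, 5, 14 → 23 (+9 each step).
Putting it together: [Jupiter : 6250 : 23].

[Jupiter : 6250 : 23]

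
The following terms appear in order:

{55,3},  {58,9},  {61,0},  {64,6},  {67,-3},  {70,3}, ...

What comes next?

First part: 55, 58, 61, 64, 67, 70 → 73 (+3 each step).
Second part: alternating steps +6, −9, +6, −9, …; 3, 9, 0, 6, -3, 3 → -6.
Combining the parts gives {73,-6}.

{73,-6}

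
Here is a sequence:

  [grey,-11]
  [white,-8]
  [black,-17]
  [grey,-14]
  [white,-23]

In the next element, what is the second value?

-20

Second value — alternating steps +3, −9, +3, −9, …: -11, -8, -17, -14, -23 → -20.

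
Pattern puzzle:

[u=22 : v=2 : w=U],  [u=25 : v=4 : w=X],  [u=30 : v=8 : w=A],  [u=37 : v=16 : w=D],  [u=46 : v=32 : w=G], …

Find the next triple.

[u=57 : v=64 : w=J]

U — differences are 3, 5, 7, … (increasing by 2 each time): 22, 25, 30, 37, 46 → 57.
V — ×2 each step: 2, 4, 8, 16, 32 → 64.
W goes U, X, A, D, G → J (letters move forward 3 places in the alphabet, wrapping Z→A).
Combining the parts gives [u=57 : v=64 : w=J].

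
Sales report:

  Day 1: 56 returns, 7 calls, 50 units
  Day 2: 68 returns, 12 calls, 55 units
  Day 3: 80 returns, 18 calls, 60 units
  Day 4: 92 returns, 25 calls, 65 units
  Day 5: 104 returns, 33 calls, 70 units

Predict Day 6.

Returns — +12 each step: 56, 68, 80, 92, 104 → 116.
Calls: differences are 5, 6, 7, … (increasing by 1 each time), so 7, 12, 18, 25, 33 → 42.
Units: +5 each step; 50, 55, 60, 65, 70 → 75.
Combining the parts gives 116 returns, 42 calls, 75 units.

116 returns, 42 calls, 75 units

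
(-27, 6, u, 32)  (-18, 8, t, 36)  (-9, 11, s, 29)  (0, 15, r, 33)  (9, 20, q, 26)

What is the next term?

First component: +9 each step; -27, -18, -9, 0, 9 → 18.
Second component: differences are 2, 3, 4, … (increasing by 1 each time); 6, 8, 11, 15, 20 → 26.
Letter goes u, t, s, r, q → p (letters move back 1 place in the alphabet).
For the fourth component, alternating steps +4, −7, +4, −7, …: 32, 36, 29, 33, 26 → 30.
Putting it together: (18, 26, p, 30).

(18, 26, p, 30)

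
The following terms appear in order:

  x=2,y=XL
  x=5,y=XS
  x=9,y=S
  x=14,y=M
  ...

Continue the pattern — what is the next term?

X: differences are 3, 4, 5, … (increasing by 1 each time), so 2, 5, 9, 14 → 20.
Y: runs through clothing sizes XS→XL; XL, XS, S, M → L.
Putting it together: x=20,y=L.

x=20,y=L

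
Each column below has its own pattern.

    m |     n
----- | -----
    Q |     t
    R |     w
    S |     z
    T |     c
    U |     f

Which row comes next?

V  i

Column m — letters move forward 1 place in the alphabet: Q, R, S, T, U → V.
Column n goes t, w, z, c, f → i (letters move forward 3 places in the alphabet, wrapping Z→A).
So the next row is V  i.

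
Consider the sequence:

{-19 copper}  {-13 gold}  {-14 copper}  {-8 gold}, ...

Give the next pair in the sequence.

First component: -19, -13, -14, -8 → -9 (alternating steps +6, −1, +6, −1, …).
Metal: alternates copper ↔ gold, so copper, gold, copper, gold → copper.
So the next pair is {-9 copper}.

{-9 copper}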